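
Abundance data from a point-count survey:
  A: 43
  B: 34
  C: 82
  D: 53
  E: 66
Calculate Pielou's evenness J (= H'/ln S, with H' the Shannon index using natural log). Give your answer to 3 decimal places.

0.971

Total N = 43+34+82+53+66 = 278, so the proportions are 0.15468, 0.1223, 0.29496, 0.19065, 0.23741 (working shown to 5 dp, full precision carried).
H' = −Σ pᵢ ln pᵢ = −((-0.28869) + (-0.25699) + (-0.36012) + (-0.31597) + (-0.34139)) = 1.56316.
With S = 5 species, ln S = 1.60944, so J = 1.56316/1.60944 = 0.97124, i.e. 0.971 to 3 decimal places.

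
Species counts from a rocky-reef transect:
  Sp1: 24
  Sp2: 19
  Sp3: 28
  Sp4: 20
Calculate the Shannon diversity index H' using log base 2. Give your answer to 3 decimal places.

Total N = 24+19+28+20 = 91, so the proportions are 0.26374, 0.20879, 0.30769, 0.21978 (working shown to 5 dp, full precision carried).
Each pᵢ log₂ pᵢ term: 0.26374×(-1.92283)=-0.50712, 0.20879×(-2.25987)=-0.47184, 0.30769×(-1.70044)=-0.52321, 0.21978×(-2.18587)=-0.48041.
Sum = -1.98258, so H' = 1.983.

1.983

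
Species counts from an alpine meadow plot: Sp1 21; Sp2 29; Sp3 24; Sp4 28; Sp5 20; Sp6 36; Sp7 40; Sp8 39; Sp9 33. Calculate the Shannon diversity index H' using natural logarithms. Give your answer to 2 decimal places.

2.17

Total N = 21+29+24+28+20+36+40+39+33 = 270, so the proportions are 0.0778, 0.1074, 0.0889, 0.1037, 0.0741, 0.1333, 0.1481, 0.1444, 0.1222 (working shown to 4 dp, full precision carried).
Each pᵢ ln pᵢ term: 0.0778×(-2.5539)=-0.1986, 0.1074×(-2.2311)=-0.2396, 0.0889×(-2.4204)=-0.2151, 0.1037×(-2.2662)=-0.2350, 0.0741×(-2.6027)=-0.1928, 0.1333×(-2.0149)=-0.2687, 0.1481×(-1.9095)=-0.2829, 0.1444×(-1.9349)=-0.2795, 0.1222×(-2.1019)=-0.2569.
Sum = -2.1692, so H' = 2.17.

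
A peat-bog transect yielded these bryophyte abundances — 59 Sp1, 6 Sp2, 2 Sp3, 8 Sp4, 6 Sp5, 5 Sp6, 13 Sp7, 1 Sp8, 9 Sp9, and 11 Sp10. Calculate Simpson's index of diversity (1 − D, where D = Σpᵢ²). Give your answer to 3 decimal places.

0.721

Total N = 59+6+2+8+6+5+13+1+9+11 = 120, so the proportions are 0.49167, 0.05, 0.01667, 0.06667, 0.05, 0.04167, 0.10833, 0.00833, 0.075, 0.09167 (working shown to 5 dp, full precision carried).
D = 0.49167² + 0.05² + 0.01667² + 0.06667² + 0.05² + 0.04167² + 0.10833² + 0.00833² + 0.075² + 0.09167² = 0.24174 + 0.00250 + 0.00028 + 0.00444 + 0.00250 + 0.00174 + 0.01174 + 0.00007 + 0.00562 + 0.00840 = 0.27903.
So 1 − D = 0.72097, i.e. 0.721 to 3 decimal places.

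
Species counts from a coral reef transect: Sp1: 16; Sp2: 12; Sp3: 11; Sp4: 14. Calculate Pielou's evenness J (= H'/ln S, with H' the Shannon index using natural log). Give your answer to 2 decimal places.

Total N = 16+12+11+14 = 53, so the proportions are 0.3019, 0.2264, 0.2075, 0.2642 (working shown to 4 dp, full precision carried).
H' = −Σ pᵢ ln pᵢ = −((-0.3616) + (-0.3363) + (-0.3263) + (-0.3516)) = 1.3759.
With S = 4 species, ln S = 1.3863, so J = 1.3759/1.3863 = 0.9925, i.e. 0.99 to 2 decimal places.

0.99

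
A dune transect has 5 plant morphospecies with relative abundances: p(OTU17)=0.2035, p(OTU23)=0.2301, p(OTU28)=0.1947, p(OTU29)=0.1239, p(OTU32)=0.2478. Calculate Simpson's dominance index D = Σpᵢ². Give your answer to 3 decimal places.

0.209

D = 0.2035² + 0.2301² + 0.1947² + 0.1239² + 0.2478² = 0.04141 + 0.05295 + 0.03791 + 0.01535 + 0.06140 = 0.20902 (working shown to 5 dp, full precision carried).
To 3 decimal places, D = 0.209.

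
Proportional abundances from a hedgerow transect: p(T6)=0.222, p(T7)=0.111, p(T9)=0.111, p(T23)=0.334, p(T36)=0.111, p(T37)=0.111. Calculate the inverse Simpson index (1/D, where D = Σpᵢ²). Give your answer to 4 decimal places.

D = 0.222² + 0.111² + 0.111² + 0.334² + 0.111² + 0.111² = 0.04928400 + 0.01232100 + 0.01232100 + 0.11155600 + 0.01232100 + 0.01232100 = 0.21012400 (working shown to 8 dp, full precision carried).
So 1/D = 4.759095, i.e. 4.7591 to 4 decimal places.

4.7591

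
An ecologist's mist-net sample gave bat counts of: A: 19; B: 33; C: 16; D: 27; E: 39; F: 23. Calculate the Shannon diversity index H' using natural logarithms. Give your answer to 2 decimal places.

Total N = 19+33+16+27+39+23 = 157, so the proportions are 0.121, 0.2102, 0.1019, 0.172, 0.2484, 0.1465 (working shown to 4 dp, full precision carried).
Each pᵢ ln pᵢ term: 0.121×(-2.1118)=-0.2556, 0.2102×(-1.5597)=-0.3278, 0.1019×(-2.2837)=-0.2327, 0.172×(-1.7604)=-0.3027, 0.2484×(-1.3927)=-0.3460, 0.1465×(-1.9208)=-0.2814.
Sum = -1.7462, so H' = 1.75.

1.75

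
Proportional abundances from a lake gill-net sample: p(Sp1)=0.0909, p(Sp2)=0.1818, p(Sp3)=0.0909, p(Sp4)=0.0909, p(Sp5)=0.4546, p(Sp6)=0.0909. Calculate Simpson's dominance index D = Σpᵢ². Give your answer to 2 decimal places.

D = 0.0909² + 0.1818² + 0.0909² + 0.0909² + 0.4546² + 0.0909² = 0.0083 + 0.0331 + 0.0083 + 0.0083 + 0.2067 + 0.0083 = 0.2728 (working shown to 4 dp, full precision carried).
To 2 decimal places, D = 0.27.

0.27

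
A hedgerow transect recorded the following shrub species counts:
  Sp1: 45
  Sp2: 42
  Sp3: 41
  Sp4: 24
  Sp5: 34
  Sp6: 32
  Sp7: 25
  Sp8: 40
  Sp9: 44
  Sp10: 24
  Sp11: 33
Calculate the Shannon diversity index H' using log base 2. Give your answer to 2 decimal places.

3.42

Total N = 45+42+41+24+34+32+25+40+44+24+33 = 384, so the proportions are 0.1172, 0.1094, 0.1068, 0.0625, 0.0885, 0.0833, 0.0651, 0.1042, 0.1146, 0.0625, 0.0859 (working shown to 4 dp, full precision carried).
Each pᵢ log₂ pᵢ term: 0.1172×(-3.0931)=-0.3625, 0.1094×(-3.1926)=-0.3492, 0.1068×(-3.2274)=-0.3446, 0.0625×(-4.0000)=-0.2500, 0.0885×(-3.4975)=-0.3097, 0.0833×(-3.5850)=-0.2987, 0.0651×(-3.9411)=-0.2566, 0.1042×(-3.2630)=-0.3399, 0.1146×(-3.1255)=-0.3581, 0.0625×(-4.0000)=-0.2500, 0.0859×(-3.5406)=-0.3043.
Sum = -3.4236, so H' = 3.42.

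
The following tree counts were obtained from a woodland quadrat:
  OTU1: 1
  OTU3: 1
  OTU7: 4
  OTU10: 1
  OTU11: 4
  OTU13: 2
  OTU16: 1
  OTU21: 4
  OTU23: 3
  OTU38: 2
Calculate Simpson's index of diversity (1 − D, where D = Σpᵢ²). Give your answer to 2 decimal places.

0.87

Total N = 1+1+4+1+4+2+1+4+3+2 = 23, so the proportions are 0.0435, 0.0435, 0.1739, 0.0435, 0.1739, 0.087, 0.0435, 0.1739, 0.1304, 0.087 (working shown to 4 dp, full precision carried).
D = 0.0435² + 0.0435² + 0.1739² + 0.0435² + 0.1739² + 0.087² + 0.0435² + 0.1739² + 0.1304² + 0.087² = 0.0019 + 0.0019 + 0.0302 + 0.0019 + 0.0302 + 0.0076 + 0.0019 + 0.0302 + 0.0170 + 0.0076 = 0.1304.
So 1 − D = 0.8696, i.e. 0.87 to 2 decimal places.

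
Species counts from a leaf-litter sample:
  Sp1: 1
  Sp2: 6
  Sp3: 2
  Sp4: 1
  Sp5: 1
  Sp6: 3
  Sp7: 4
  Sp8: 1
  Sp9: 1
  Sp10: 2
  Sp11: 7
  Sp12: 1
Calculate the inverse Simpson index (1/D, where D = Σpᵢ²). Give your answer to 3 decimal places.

Total N = 1+6+2+1+1+3+4+1+1+2+7+1 = 30, so the proportions are 0.0333333, 0.2, 0.0666667, 0.0333333, 0.0333333, 0.1, 0.1333333, 0.0333333, 0.0333333, 0.0666667, 0.2333333, 0.0333333 (working shown to 7 dp, full precision carried).
D = 0.0333333² + 0.2² + 0.0666667² + 0.0333333² + 0.0333333² + 0.1² + 0.1333333² + 0.0333333² + 0.0333333² + 0.0666667² + 0.2333333² + 0.0333333² = 0.0011111 + 0.0400000 + 0.0044444 + 0.0011111 + 0.0011111 + 0.0100000 + 0.0177778 + 0.0011111 + 0.0011111 + 0.0044444 + 0.0544444 + 0.0011111 = 0.1377778.
So 1/D = 7.25806, i.e. 7.258 to 3 decimal places.

7.258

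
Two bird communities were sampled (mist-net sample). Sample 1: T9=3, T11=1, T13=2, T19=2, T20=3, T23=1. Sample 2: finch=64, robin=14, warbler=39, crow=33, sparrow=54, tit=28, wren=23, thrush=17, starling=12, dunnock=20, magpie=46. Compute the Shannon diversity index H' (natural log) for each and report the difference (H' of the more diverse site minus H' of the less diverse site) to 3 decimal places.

Sample 1: N=12, proportions 0.25, 0.08333, 0.16667, 0.16667, 0.25, 0.08333, giving H' = 1.70455 (working shown to 5 dp, full precision carried).
Sample 2: N=350, proportions 0.18286, 0.04, 0.11143, 0.09429, 0.15429, 0.08, 0.06571, 0.04857, 0.03429, 0.05714, 0.13143, giving H' = 2.26874.
Difference = |1.70455 − 2.26874| = 0.56419, i.e. 0.564 to 3 decimal places.

0.564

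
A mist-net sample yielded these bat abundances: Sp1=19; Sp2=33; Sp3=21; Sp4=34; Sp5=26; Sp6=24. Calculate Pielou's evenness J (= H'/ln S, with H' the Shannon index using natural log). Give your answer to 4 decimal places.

0.9871

Total N = 19+33+21+34+26+24 = 157, so the proportions are 0.121019, 0.210191, 0.133758, 0.216561, 0.165605, 0.152866 (working shown to 6 dp, full precision carried).
H' = −Σ pᵢ ln pᵢ = −((-0.255569) + (-0.327843) + (-0.269084) + (-0.331313) + (-0.297783) + (-0.287112)) = 1.768704.
With S = 6 species, ln S = 1.791759, so J = 1.768704/1.791759 = 0.987132, i.e. 0.9871 to 4 decimal places.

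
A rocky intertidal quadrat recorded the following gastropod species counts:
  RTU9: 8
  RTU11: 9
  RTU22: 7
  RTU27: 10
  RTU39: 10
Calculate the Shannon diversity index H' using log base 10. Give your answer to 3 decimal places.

0.695

Total N = 8+9+7+10+10 = 44, so the proportions are 0.18182, 0.20455, 0.15909, 0.22727, 0.22727 (working shown to 5 dp, full precision carried).
Each pᵢ log₁₀ pᵢ term: 0.18182×(-0.74036)=-0.13461, 0.20455×(-0.68921)=-0.14097, 0.15909×(-0.79835)=-0.12701, 0.22727×(-0.64345)=-0.14624, 0.22727×(-0.64345)=-0.14624.
Sum = -0.69508, so H' = 0.695.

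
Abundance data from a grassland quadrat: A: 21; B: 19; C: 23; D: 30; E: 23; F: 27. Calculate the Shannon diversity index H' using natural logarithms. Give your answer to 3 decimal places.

Total N = 21+19+23+30+23+27 = 143, so the proportions are 0.14685, 0.13287, 0.16084, 0.20979, 0.16084, 0.18881 (working shown to 5 dp, full precision carried).
Each pᵢ ln pᵢ term: 0.14685×(-1.91832)=-0.28171, 0.13287×(-2.01841)=-0.26818, 0.16084×(-1.82735)=-0.29391, 0.20979×(-1.56165)=-0.32762, 0.16084×(-1.82735)=-0.29391, 0.18881×(-1.66701)=-0.31475.
Sum = -1.78008, so H' = 1.780.

1.780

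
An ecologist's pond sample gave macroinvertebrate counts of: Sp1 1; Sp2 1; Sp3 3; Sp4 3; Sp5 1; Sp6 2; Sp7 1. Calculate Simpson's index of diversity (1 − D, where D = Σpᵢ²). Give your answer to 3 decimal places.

Total N = 1+1+3+3+1+2+1 = 12, so the proportions are 0.08333, 0.08333, 0.25, 0.25, 0.08333, 0.16667, 0.08333 (working shown to 5 dp, full precision carried).
D = 0.08333² + 0.08333² + 0.25² + 0.25² + 0.08333² + 0.16667² + 0.08333² = 0.00694 + 0.00694 + 0.06250 + 0.06250 + 0.00694 + 0.02778 + 0.00694 = 0.18056.
So 1 − D = 0.81944, i.e. 0.819 to 3 decimal places.

0.819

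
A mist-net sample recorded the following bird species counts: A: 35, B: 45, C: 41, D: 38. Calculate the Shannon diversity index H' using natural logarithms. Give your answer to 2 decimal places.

Total N = 35+45+41+38 = 159, so the proportions are 0.2201, 0.283, 0.2579, 0.239 (working shown to 4 dp, full precision carried).
Each pᵢ ln pᵢ term: 0.2201×(-1.5136)=-0.3332, 0.283×(-1.2622)=-0.3572, 0.2579×(-1.3553)=-0.3495, 0.239×(-1.4313)=-0.3421.
Sum = -1.3820, so H' = 1.38.

1.38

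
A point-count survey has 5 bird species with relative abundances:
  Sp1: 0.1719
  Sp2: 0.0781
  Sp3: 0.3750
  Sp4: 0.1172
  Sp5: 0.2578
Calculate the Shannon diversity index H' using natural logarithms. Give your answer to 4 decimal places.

Each pᵢ ln pᵢ term (working shown to 6 dp, full precision carried): 0.1719×(-1.760842)=-0.302689, 0.0781×(-2.549765)=-0.199137, 0.375×(-0.980829)=-0.367811, 0.1172×(-2.143873)=-0.251262, 0.2578×(-1.355571)=-0.349466.
Sum = -1.470365, so H' = 1.4704.

1.4704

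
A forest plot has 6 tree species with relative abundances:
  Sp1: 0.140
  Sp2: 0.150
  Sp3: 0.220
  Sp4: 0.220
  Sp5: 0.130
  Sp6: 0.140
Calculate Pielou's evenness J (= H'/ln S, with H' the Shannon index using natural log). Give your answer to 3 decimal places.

0.986

H' = −Σ pᵢ ln pᵢ = −((-0.27526) + (-0.28457) + (-0.33311) + (-0.33311) + (-0.26523) + (-0.27526)) = 1.76652 (working shown to 5 dp, full precision carried).
With S = 6 species, ln S = 1.79176, so J = 1.76652/1.79176 = 0.98592, i.e. 0.986 to 3 decimal places.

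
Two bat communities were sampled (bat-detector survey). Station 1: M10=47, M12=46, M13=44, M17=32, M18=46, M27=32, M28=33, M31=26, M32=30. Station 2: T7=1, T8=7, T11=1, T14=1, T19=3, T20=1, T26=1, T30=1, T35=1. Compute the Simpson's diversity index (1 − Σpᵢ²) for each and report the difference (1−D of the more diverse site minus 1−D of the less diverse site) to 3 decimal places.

0.109

Station 1: N=336, proportions 0.139881, 0.136905, 0.130952, 0.095238, 0.136905, 0.095238, 0.098214, 0.077381, 0.089286, giving 1−D = 0.884053 (working shown to 6 dp, full precision carried).
Station 2: N=17, proportions 0.058824, 0.411765, 0.058824, 0.058824, 0.176471, 0.058824, 0.058824, 0.058824, 0.058824, giving 1−D = 0.775087.
Difference = |0.884053 − 0.775087| = 0.108966, i.e. 0.109 to 3 decimal places.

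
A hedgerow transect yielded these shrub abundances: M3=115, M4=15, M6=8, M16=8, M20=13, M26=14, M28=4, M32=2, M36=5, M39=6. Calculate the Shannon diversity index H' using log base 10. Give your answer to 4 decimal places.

0.6431

Total N = 115+15+8+8+13+14+4+2+5+6 = 190, so the proportions are 0.605263, 0.078947, 0.042105, 0.042105, 0.068421, 0.073684, 0.021053, 0.010526, 0.026316, 0.031579 (working shown to 6 dp, full precision carried).
Each pᵢ log₁₀ pᵢ term: 0.605263×(-0.218056)=-0.131981, 0.078947×(-1.102662)=-0.087052, 0.042105×(-1.375664)=-0.057923, 0.042105×(-1.375664)=-0.057923, 0.068421×(-1.164810)=-0.079698, 0.073684×(-1.132626)=-0.083457, 0.021053×(-1.676694)=-0.035299, 0.010526×(-1.977724)=-0.020818, 0.026316×(-1.579784)=-0.041573, 0.031579×(-1.500602)=-0.047387.
Sum = -0.643111, so H' = 0.6431.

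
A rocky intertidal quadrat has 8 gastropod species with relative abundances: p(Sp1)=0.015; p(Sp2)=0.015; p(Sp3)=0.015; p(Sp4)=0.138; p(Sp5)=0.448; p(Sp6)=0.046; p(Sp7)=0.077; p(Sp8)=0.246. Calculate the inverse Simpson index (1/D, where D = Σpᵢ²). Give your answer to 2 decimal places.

3.46

D = 0.015² + 0.015² + 0.015² + 0.138² + 0.448² + 0.046² + 0.077² + 0.246² = 0.000225 + 0.000225 + 0.000225 + 0.019044 + 0.200704 + 0.002116 + 0.005929 + 0.060516 = 0.288984 (working shown to 6 dp, full precision carried).
So 1/D = 3.4604, i.e. 3.46 to 2 decimal places.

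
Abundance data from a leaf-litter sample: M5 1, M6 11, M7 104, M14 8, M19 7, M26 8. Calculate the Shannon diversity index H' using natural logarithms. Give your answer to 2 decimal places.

Total N = 1+11+104+8+7+8 = 139, so the proportions are 0.0072, 0.0791, 0.7482, 0.0576, 0.0504, 0.0576 (working shown to 4 dp, full precision carried).
Each pᵢ ln pᵢ term: 0.0072×(-4.9345)=-0.0355, 0.0791×(-2.5366)=-0.2007, 0.7482×(-0.2901)=-0.2170, 0.0576×(-2.8550)=-0.1643, 0.0504×(-2.9886)=-0.1505, 0.0576×(-2.8550)=-0.1643.
Sum = -0.9324, so H' = 0.93.

0.93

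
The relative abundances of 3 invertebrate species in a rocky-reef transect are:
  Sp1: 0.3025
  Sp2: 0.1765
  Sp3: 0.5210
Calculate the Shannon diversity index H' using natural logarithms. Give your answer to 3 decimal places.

Each pᵢ ln pᵢ term (working shown to 5 dp, full precision carried): 0.3025×(-1.19567)=-0.36169, 0.1765×(-1.73443)=-0.30613, 0.521×(-0.65201)=-0.33969.
Sum = -1.00751, so H' = 1.008.

1.008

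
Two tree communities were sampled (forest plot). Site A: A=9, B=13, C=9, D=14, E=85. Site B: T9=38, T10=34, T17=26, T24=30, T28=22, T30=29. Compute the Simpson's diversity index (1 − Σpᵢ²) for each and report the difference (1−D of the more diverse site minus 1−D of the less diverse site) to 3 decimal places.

Site A: N=130, proportions 0.06923, 0.1, 0.06923, 0.10769, 0.65385, giving 1−D = 0.54130 (working shown to 5 dp, full precision carried).
Site B: N=179, proportions 0.21229, 0.18994, 0.14525, 0.1676, 0.12291, 0.16201, giving 1−D = 0.82831.
Difference = |0.54130 − 0.82831| = 0.28701, i.e. 0.287 to 3 decimal places.

0.287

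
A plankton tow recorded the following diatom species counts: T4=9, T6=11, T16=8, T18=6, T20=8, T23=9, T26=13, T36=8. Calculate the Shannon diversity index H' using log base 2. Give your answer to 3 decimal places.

Total N = 9+11+8+6+8+9+13+8 = 72, so the proportions are 0.125, 0.15278, 0.11111, 0.08333, 0.11111, 0.125, 0.18056, 0.11111 (working shown to 5 dp, full precision carried).
Each pᵢ log₂ pᵢ term: 0.125×(-3.00000)=-0.37500, 0.15278×(-2.71049)=-0.41410, 0.11111×(-3.16993)=-0.35221, 0.08333×(-3.58496)=-0.29875, 0.11111×(-3.16993)=-0.35221, 0.125×(-3.00000)=-0.37500, 0.18056×(-2.46949)=-0.44588, 0.11111×(-3.16993)=-0.35221.
Sum = -2.96537, so H' = 2.965.

2.965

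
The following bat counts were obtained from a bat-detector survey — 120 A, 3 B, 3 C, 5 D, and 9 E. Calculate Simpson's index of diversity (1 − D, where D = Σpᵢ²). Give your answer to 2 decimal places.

Total N = 120+3+3+5+9 = 140, so the proportions are 0.8571, 0.0214, 0.0214, 0.0357, 0.0643 (working shown to 4 dp, full precision carried).
D = 0.8571² + 0.0214² + 0.0214² + 0.0357² + 0.0643² = 0.7347 + 0.0005 + 0.0005 + 0.0013 + 0.0041 = 0.7410.
So 1 − D = 0.2590, i.e. 0.26 to 2 decimal places.

0.26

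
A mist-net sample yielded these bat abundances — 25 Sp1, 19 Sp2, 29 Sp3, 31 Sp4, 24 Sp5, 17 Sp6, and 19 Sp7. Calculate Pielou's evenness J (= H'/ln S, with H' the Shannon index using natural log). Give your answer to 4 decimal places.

Total N = 25+19+29+31+24+17+19 = 164, so the proportions are 0.152439, 0.115854, 0.176829, 0.189024, 0.146341, 0.103659, 0.115854 (working shown to 6 dp, full precision carried).
H' = −Σ pᵢ ln pᵢ = −((-0.286736) + (-0.249714) + (-0.306369) + (-0.314892) + (-0.281241) + (-0.234958) + (-0.249714)) = 1.923624.
With S = 7 species, ln S = 1.945910, so J = 1.923624/1.945910 = 0.988547, i.e. 0.9885 to 4 decimal places.

0.9885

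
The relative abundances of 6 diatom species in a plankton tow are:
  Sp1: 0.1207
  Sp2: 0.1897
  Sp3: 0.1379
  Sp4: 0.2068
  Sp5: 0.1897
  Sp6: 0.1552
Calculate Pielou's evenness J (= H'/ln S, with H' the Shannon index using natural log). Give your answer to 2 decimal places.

0.99

H' = −Σ pᵢ ln pᵢ = −((-0.2552) + (-0.3153) + (-0.2732) + (-0.3259) + (-0.3153) + (-0.2891)) = 1.7742 (working shown to 4 dp, full precision carried).
With S = 6 species, ln S = 1.7918, so J = 1.7742/1.7918 = 0.9902, i.e. 0.99 to 2 decimal places.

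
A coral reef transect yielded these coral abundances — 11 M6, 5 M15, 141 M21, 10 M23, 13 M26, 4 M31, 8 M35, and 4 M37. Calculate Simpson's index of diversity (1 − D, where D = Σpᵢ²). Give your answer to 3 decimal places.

0.469

Total N = 11+5+141+10+13+4+8+4 = 196, so the proportions are 0.05612, 0.02551, 0.71939, 0.05102, 0.06633, 0.02041, 0.04082, 0.02041 (working shown to 5 dp, full precision carried).
D = 0.05612² + 0.02551² + 0.71939² + 0.05102² + 0.06633² + 0.02041² + 0.04082² + 0.02041² = 0.00315 + 0.00065 + 0.51752 + 0.00260 + 0.00440 + 0.00042 + 0.00167 + 0.00042 = 0.53082.
So 1 − D = 0.46918, i.e. 0.469 to 3 decimal places.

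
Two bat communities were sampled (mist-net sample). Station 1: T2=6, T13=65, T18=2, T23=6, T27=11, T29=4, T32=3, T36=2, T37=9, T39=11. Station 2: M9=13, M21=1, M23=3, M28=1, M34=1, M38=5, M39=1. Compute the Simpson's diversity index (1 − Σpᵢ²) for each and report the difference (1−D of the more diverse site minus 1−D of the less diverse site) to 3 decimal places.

Station 1: N=119, proportions 0.05042, 0.54622, 0.01681, 0.05042, 0.09244, 0.03361, 0.02521, 0.01681, 0.07563, 0.09244, giving 1−D = 0.67142 (working shown to 5 dp, full precision carried).
Station 2: N=25, proportions 0.52, 0.04, 0.12, 0.04, 0.04, 0.2, 0.04, giving 1−D = 0.66880.
Difference = |0.67142 − 0.66880| = 0.00262, i.e. 0.003 to 3 decimal places.

0.003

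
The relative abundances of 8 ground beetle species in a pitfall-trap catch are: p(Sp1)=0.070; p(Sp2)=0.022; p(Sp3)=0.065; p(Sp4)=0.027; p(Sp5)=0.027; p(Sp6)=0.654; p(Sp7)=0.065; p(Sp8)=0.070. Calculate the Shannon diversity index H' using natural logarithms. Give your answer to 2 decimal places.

Each pᵢ ln pᵢ term (working shown to 4 dp, full precision carried): 0.07×(-2.6593)=-0.1861, 0.022×(-3.8167)=-0.0840, 0.065×(-2.7334)=-0.1777, 0.027×(-3.6119)=-0.0975, 0.027×(-3.6119)=-0.0975, 0.654×(-0.4246)=-0.2777, 0.065×(-2.7334)=-0.1777, 0.07×(-2.6593)=-0.1861.
Sum = -1.2844, so H' = 1.28.

1.28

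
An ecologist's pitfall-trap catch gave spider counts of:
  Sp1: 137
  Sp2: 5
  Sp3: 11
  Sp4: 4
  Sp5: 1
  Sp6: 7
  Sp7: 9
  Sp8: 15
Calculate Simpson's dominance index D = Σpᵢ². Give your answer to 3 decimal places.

0.540

Total N = 137+5+11+4+1+7+9+15 = 189, so the proportions are 0.72487, 0.02646, 0.0582, 0.02116, 0.00529, 0.03704, 0.04762, 0.07937 (working shown to 5 dp, full precision carried).
D = 0.72487² + 0.02646² + 0.0582² + 0.02116² + 0.00529² + 0.03704² + 0.04762² + 0.07937² = 0.52543 + 0.00070 + 0.00339 + 0.00045 + 0.00003 + 0.00137 + 0.00227 + 0.00630 = 0.53993.
To 3 decimal places, D = 0.540.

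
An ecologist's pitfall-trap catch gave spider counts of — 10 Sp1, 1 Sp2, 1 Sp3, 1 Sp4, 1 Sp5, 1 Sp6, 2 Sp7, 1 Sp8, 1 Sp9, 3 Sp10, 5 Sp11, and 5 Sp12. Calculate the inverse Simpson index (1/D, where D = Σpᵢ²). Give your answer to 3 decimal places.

Total N = 10+1+1+1+1+1+2+1+1+3+5+5 = 32, so the proportions are 0.3125, 0.03125, 0.03125, 0.03125, 0.03125, 0.03125, 0.0625, 0.03125, 0.03125, 0.09375, 0.15625, 0.15625 (working shown to 7 dp, full precision carried).
D = 0.3125² + 0.03125² + 0.03125² + 0.03125² + 0.03125² + 0.03125² + 0.0625² + 0.03125² + 0.03125² + 0.09375² + 0.15625² + 0.15625² = 0.0976562 + 0.0009766 + 0.0009766 + 0.0009766 + 0.0009766 + 0.0009766 + 0.0039062 + 0.0009766 + 0.0009766 + 0.0087891 + 0.0244141 + 0.0244141 = 0.1660156.
So 1/D = 6.02353, i.e. 6.024 to 3 decimal places.

6.024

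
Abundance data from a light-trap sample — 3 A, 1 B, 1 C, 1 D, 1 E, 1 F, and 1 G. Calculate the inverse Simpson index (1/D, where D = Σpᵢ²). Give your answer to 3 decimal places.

Total N = 3+1+1+1+1+1+1 = 9, so the proportions are 0.3333333, 0.1111111, 0.1111111, 0.1111111, 0.1111111, 0.1111111, 0.1111111 (working shown to 7 dp, full precision carried).
D = 0.3333333² + 0.1111111² + 0.1111111² + 0.1111111² + 0.1111111² + 0.1111111² + 0.1111111² = 0.1111111 + 0.0123457 + 0.0123457 + 0.0123457 + 0.0123457 + 0.0123457 + 0.0123457 = 0.1851852.
So 1/D = 5.40000, i.e. 5.400 to 3 decimal places.

5.400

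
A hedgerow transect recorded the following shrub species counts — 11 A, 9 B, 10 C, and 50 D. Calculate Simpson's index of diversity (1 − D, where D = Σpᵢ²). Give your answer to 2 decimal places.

Total N = 11+9+10+50 = 80, so the proportions are 0.1375, 0.1125, 0.125, 0.625 (working shown to 4 dp, full precision carried).
D = 0.1375² + 0.1125² + 0.125² + 0.625² = 0.0189 + 0.0127 + 0.0156 + 0.3906 = 0.4378.
So 1 − D = 0.5622, i.e. 0.56 to 2 decimal places.

0.56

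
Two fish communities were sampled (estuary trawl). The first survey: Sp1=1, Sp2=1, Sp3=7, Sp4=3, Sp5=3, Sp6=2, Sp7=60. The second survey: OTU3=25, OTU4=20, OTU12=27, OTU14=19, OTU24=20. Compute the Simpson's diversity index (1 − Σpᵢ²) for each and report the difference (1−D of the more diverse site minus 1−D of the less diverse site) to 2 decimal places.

The first survey: N=77, proportions 0.013, 0.013, 0.0909, 0.039, 0.039, 0.026, 0.7792, giving 1−D = 0.3805 (working shown to 4 dp, full precision carried).
The second survey: N=111, proportions 0.2252, 0.1802, 0.2432, 0.1712, 0.1802, giving 1−D = 0.7959.
Difference = |0.3805 − 0.7959| = 0.4154, i.e. 0.42 to 2 decimal places.

0.42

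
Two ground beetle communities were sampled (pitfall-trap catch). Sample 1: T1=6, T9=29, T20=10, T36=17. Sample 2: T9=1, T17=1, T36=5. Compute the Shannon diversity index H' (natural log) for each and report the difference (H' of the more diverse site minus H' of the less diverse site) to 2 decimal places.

0.43

Sample 1: N=62, proportions 0.0968, 0.4677, 0.1613, 0.2742, giving H' = 1.2305 (working shown to 4 dp, full precision carried).
Sample 2: N=7, proportions 0.1429, 0.1429, 0.7143, giving H' = 0.7963.
Difference = |1.2305 − 0.7963| = 0.4342, i.e. 0.43 to 2 decimal places.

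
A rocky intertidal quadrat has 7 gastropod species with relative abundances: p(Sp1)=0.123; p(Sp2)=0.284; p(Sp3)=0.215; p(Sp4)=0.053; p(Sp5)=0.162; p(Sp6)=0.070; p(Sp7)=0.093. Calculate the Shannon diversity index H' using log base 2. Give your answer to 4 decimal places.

Each pᵢ log₂ pᵢ term (working shown to 6 dp, full precision carried): 0.123×(-3.023270)=-0.371862, 0.284×(-1.816037)=-0.515755, 0.215×(-2.217591)=-0.476782, 0.053×(-4.237864)=-0.224607, 0.162×(-2.625934)=-0.425401, 0.07×(-3.836501)=-0.268555, 0.093×(-3.426625)=-0.318676.
Sum = -2.601638, so H' = 2.6016.

2.6016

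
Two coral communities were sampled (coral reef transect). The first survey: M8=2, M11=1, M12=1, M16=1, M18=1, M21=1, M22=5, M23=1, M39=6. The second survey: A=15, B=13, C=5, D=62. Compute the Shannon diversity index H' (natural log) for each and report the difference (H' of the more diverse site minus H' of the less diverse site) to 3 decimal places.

The first survey: N=19, proportions 0.10526, 0.05263, 0.05263, 0.05263, 0.05263, 0.05263, 0.26316, 0.05263, 0.31579, giving H' = 1.88212 (working shown to 5 dp, full precision carried).
The second survey: N=95, proportions 0.15789, 0.13684, 0.05263, 0.65263, giving H' = 0.99709.
Difference = |1.88212 − 0.99709| = 0.88503, i.e. 0.885 to 3 decimal places.

0.885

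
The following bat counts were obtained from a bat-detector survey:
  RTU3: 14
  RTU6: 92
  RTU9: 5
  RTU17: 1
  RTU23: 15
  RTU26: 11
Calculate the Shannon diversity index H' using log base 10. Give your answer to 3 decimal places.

0.478

Total N = 14+92+5+1+15+11 = 138, so the proportions are 0.10145, 0.66667, 0.03623, 0.00725, 0.1087, 0.07971 (working shown to 5 dp, full precision carried).
Each pᵢ log₁₀ pᵢ term: 0.10145×(-0.99375)=-0.10082, 0.66667×(-0.17609)=-0.11739, 0.03623×(-1.44091)=-0.05221, 0.00725×(-2.13988)=-0.01551, 0.1087×(-0.96379)=-0.10476, 0.07971×(-1.09849)=-0.08756.
Sum = -0.47824, so H' = 0.478.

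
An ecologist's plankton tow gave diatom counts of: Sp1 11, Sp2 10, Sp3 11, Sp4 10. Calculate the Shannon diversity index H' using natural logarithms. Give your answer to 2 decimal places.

1.39

Total N = 11+10+11+10 = 42, so the proportions are 0.2619, 0.2381, 0.2619, 0.2381 (working shown to 4 dp, full precision carried).
Each pᵢ ln pᵢ term: 0.2619×(-1.3398)=-0.3509, 0.2381×(-1.4351)=-0.3417, 0.2619×(-1.3398)=-0.3509, 0.2381×(-1.4351)=-0.3417.
Sum = -1.3852, so H' = 1.39.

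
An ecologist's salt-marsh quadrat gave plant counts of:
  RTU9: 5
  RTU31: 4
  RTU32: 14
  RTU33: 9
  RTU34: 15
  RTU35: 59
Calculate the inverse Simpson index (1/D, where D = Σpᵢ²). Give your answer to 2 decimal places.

Total N = 5+4+14+9+15+59 = 106, so the proportions are 0.04717, 0.03774, 0.13208, 0.08491, 0.14151, 0.5566 (working shown to 5 dp, full precision carried).
D = 0.04717² + 0.03774² + 0.13208² + 0.08491² + 0.14151² + 0.5566² = 0.00222 + 0.00142 + 0.01744 + 0.00721 + 0.02002 + 0.30981 = 0.35813.
So 1/D = 2.7922, i.e. 2.79 to 2 decimal places.

2.79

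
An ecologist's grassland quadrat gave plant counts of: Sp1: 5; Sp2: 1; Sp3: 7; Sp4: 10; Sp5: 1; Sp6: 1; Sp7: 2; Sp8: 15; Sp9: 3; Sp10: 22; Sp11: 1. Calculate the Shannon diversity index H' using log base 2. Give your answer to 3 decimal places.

2.735

Total N = 5+1+7+10+1+1+2+15+3+22+1 = 68, so the proportions are 0.07353, 0.01471, 0.10294, 0.14706, 0.01471, 0.01471, 0.02941, 0.22059, 0.04412, 0.32353, 0.01471 (working shown to 5 dp, full precision carried).
Each pᵢ log₂ pᵢ term: 0.07353×(-3.76553)=-0.27688, 0.01471×(-6.08746)=-0.08952, 0.10294×(-3.28011)=-0.33766, 0.14706×(-2.76553)=-0.40670, 0.01471×(-6.08746)=-0.08952, 0.01471×(-6.08746)=-0.08952, 0.02941×(-5.08746)=-0.14963, 0.22059×(-2.18057)=-0.48101, 0.04412×(-4.50250)=-0.19864, 0.32353×(-1.62803)=-0.52672, 0.01471×(-6.08746)=-0.08952.
Sum = -2.73531, so H' = 2.735.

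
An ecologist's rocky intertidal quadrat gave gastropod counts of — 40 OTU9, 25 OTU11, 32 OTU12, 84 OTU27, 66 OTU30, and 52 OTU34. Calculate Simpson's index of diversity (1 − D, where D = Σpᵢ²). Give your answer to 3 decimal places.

0.806

Total N = 40+25+32+84+66+52 = 299, so the proportions are 0.13378, 0.08361, 0.10702, 0.28094, 0.22074, 0.17391 (working shown to 5 dp, full precision carried).
D = 0.13378² + 0.08361² + 0.10702² + 0.28094² + 0.22074² + 0.17391² = 0.01790 + 0.00699 + 0.01145 + 0.07893 + 0.04872 + 0.03025 = 0.19424.
So 1 − D = 0.80576, i.e. 0.806 to 3 decimal places.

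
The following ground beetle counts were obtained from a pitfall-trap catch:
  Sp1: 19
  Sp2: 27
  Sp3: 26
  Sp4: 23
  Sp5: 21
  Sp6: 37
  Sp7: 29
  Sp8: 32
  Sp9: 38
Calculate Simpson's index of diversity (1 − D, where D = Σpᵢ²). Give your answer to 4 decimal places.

0.8833

Total N = 19+27+26+23+21+37+29+32+38 = 252, so the proportions are 0.075397, 0.107143, 0.103175, 0.09127, 0.083333, 0.146825, 0.115079, 0.126984, 0.150794 (working shown to 6 dp, full precision carried).
D = 0.075397² + 0.107143² + 0.103175² + 0.09127² + 0.083333² + 0.146825² + 0.115079² + 0.126984² + 0.150794² = 0.005685 + 0.011480 + 0.010645 + 0.008330 + 0.006944 + 0.021558 + 0.013243 + 0.016125 + 0.022739 = 0.116749.
So 1 − D = 0.883251, i.e. 0.8833 to 4 decimal places.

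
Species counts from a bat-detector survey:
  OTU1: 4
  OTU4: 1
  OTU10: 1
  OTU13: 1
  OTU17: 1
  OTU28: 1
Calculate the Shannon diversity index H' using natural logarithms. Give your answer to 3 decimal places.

Total N = 4+1+1+1+1+1 = 9, so the proportions are 0.44444, 0.11111, 0.11111, 0.11111, 0.11111, 0.11111 (working shown to 5 dp, full precision carried).
Each pᵢ ln pᵢ term: 0.44444×(-0.81093)=-0.36041, 0.11111×(-2.19722)=-0.24414, 0.11111×(-2.19722)=-0.24414, 0.11111×(-2.19722)=-0.24414, 0.11111×(-2.19722)=-0.24414, 0.11111×(-2.19722)=-0.24414.
Sum = -1.58109, so H' = 1.581.

1.581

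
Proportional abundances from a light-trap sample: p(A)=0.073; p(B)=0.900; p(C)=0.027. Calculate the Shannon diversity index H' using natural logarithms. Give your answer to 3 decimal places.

0.383

Each pᵢ ln pᵢ term (working shown to 5 dp, full precision carried): 0.073×(-2.61730)=-0.19106, 0.9×(-0.10536)=-0.09482, 0.027×(-3.61192)=-0.09752.
Sum = -0.38341, so H' = 0.383.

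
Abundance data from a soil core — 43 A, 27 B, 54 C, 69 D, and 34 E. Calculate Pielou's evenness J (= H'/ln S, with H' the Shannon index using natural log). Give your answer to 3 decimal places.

0.967

Total N = 43+27+54+69+34 = 227, so the proportions are 0.18943, 0.11894, 0.23789, 0.30396, 0.14978 (working shown to 5 dp, full precision carried).
H' = −Σ pᵢ ln pᵢ = −((-0.31516) + (-0.25324) + (-0.34160) + (-0.36197) + (-0.28437)) = 1.55634.
With S = 5 species, ln S = 1.60944, so J = 1.55634/1.60944 = 0.96701, i.e. 0.967 to 3 decimal places.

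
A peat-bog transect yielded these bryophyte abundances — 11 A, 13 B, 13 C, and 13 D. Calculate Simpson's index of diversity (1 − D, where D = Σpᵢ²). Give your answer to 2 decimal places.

0.75

Total N = 11+13+13+13 = 50, so the proportions are 0.22, 0.26, 0.26, 0.26 (working shown to 4 dp, full precision carried).
D = 0.22² + 0.26² + 0.26² + 0.26² = 0.0484 + 0.0676 + 0.0676 + 0.0676 = 0.2512.
So 1 − D = 0.7488, i.e. 0.75 to 2 decimal places.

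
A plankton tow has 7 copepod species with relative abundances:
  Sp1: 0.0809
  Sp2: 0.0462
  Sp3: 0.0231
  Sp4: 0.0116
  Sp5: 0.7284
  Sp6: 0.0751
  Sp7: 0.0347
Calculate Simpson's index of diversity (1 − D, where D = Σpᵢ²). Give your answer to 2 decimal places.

0.45

D = 0.0809² + 0.0462² + 0.0231² + 0.0116² + 0.7284² + 0.0751² + 0.0347² = 0.0065 + 0.0021 + 0.0005 + 0.0001 + 0.5306 + 0.0056 + 0.0012 = 0.5468 (working shown to 4 dp, full precision carried).
So 1 − D = 0.4532, i.e. 0.45 to 2 decimal places.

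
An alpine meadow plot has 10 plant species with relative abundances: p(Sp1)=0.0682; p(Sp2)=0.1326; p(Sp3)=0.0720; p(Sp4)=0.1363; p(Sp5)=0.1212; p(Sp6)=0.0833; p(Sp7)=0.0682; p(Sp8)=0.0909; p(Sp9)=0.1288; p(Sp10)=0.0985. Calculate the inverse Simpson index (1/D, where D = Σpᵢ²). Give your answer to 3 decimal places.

D = 0.0682² + 0.1326² + 0.072² + 0.1363² + 0.1212² + 0.0833² + 0.0682² + 0.0909² + 0.1288² + 0.0985² = 0.0046512 + 0.0175828 + 0.0051840 + 0.0185777 + 0.0146894 + 0.0069389 + 0.0046512 + 0.0082628 + 0.0165894 + 0.0097023 = 0.1068298 (working shown to 7 dp, full precision carried).
So 1/D = 9.36069, i.e. 9.361 to 3 decimal places.

9.361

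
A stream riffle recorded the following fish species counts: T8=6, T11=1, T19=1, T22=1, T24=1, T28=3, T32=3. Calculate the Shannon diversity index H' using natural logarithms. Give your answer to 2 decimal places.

1.69

Total N = 6+1+1+1+1+3+3 = 16, so the proportions are 0.375, 0.0625, 0.0625, 0.0625, 0.0625, 0.1875, 0.1875 (working shown to 4 dp, full precision carried).
Each pᵢ ln pᵢ term: 0.375×(-0.9808)=-0.3678, 0.0625×(-2.7726)=-0.1733, 0.0625×(-2.7726)=-0.1733, 0.0625×(-2.7726)=-0.1733, 0.0625×(-2.7726)=-0.1733, 0.1875×(-1.6740)=-0.3139, 0.1875×(-1.6740)=-0.3139.
Sum = -1.6887, so H' = 1.69.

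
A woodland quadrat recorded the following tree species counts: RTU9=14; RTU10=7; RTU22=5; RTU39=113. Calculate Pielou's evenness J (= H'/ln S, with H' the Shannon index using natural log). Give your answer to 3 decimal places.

Total N = 14+7+5+113 = 139, so the proportions are 0.10072, 0.05036, 0.03597, 0.81295 (working shown to 5 dp, full precision carried).
H' = −Σ pᵢ ln pᵢ = −((-0.23119) + (-0.15050) + (-0.11961) + (-0.16835)) = 0.66965.
With S = 4 species, ln S = 1.38629, so J = 0.66965/1.38629 = 0.48305, i.e. 0.483 to 3 decimal places.

0.483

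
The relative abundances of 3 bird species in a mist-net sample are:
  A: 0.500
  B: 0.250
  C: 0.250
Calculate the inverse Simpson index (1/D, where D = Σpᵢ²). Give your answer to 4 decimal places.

D = 0.5² + 0.25² + 0.25² = 0.2500000 + 0.0625000 + 0.0625000 = 0.3750000 (working shown to 7 dp, full precision carried).
So 1/D = 2.666667, i.e. 2.6667 to 4 decimal places.

2.6667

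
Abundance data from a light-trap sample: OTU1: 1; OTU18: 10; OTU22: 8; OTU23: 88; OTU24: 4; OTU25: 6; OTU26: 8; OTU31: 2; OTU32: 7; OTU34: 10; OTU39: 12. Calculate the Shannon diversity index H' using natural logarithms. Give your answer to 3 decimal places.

Total N = 1+10+8+88+4+6+8+2+7+10+12 = 156, so the proportions are 0.00641, 0.0641, 0.05128, 0.5641, 0.02564, 0.03846, 0.05128, 0.01282, 0.04487, 0.0641, 0.07692 (working shown to 5 dp, full precision carried).
Each pᵢ ln pᵢ term: 0.00641×(-5.04986)=-0.03237, 0.0641×(-2.74727)=-0.17611, 0.05128×(-2.97041)=-0.15233, 0.5641×(-0.57252)=-0.32296, 0.02564×(-3.66356)=-0.09394, 0.03846×(-3.25810)=-0.12531, 0.05128×(-2.97041)=-0.15233, 0.01282×(-4.35671)=-0.05586, 0.04487×(-3.10395)=-0.13928, 0.0641×(-2.74727)=-0.17611, 0.07692×(-2.56495)=-0.19730.
Sum = -1.62389, so H' = 1.624.

1.624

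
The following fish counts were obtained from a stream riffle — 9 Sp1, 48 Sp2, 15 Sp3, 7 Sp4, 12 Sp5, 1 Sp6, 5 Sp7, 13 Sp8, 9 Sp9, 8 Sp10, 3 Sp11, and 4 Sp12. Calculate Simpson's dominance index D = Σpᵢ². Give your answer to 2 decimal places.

0.18

Total N = 9+48+15+7+12+1+5+13+9+8+3+4 = 134, so the proportions are 0.0672, 0.3582, 0.1119, 0.0522, 0.0896, 0.0075, 0.0373, 0.097, 0.0672, 0.0597, 0.0224, 0.0299 (working shown to 4 dp, full precision carried).
D = 0.0672² + 0.3582² + 0.1119² + 0.0522² + 0.0896² + 0.0075² + 0.0373² + 0.097² + 0.0672² + 0.0597² + 0.0224² + 0.0299² = 0.0045 + 0.1283 + 0.0125 + 0.0027 + 0.0080 + 0.0001 + 0.0014 + 0.0094 + 0.0045 + 0.0036 + 0.0005 + 0.0009 = 0.1764.
To 2 decimal places, D = 0.18.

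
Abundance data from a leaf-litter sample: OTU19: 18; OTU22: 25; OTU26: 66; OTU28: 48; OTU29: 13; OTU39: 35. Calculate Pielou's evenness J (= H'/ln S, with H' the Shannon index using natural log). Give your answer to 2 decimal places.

Total N = 18+25+66+48+13+35 = 205, so the proportions are 0.0878, 0.122, 0.322, 0.2341, 0.0634, 0.1707 (working shown to 4 dp, full precision carried).
H' = −Σ pᵢ ln pᵢ = −((-0.2136) + (-0.2566) + (-0.3649) + (-0.3399) + (-0.1749) + (-0.3018)) = 1.6517.
With S = 6 species, ln S = 1.7918, so J = 1.6517/1.7918 = 0.9218, i.e. 0.92 to 2 decimal places.

0.92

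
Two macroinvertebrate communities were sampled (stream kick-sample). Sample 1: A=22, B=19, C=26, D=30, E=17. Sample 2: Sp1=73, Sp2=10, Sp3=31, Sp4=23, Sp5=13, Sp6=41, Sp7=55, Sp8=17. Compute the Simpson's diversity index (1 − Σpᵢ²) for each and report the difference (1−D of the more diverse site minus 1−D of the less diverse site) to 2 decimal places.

0.03

Sample 1: N=114, proportions 0.193, 0.1667, 0.2281, 0.2632, 0.1491, giving 1−D = 0.7915 (working shown to 4 dp, full precision carried).
Sample 2: N=263, proportions 0.2776, 0.038, 0.1179, 0.0875, 0.0494, 0.1559, 0.2091, 0.0646, giving 1−D = 0.8253.
Difference = |0.7915 − 0.8253| = 0.0338, i.e. 0.03 to 2 decimal places.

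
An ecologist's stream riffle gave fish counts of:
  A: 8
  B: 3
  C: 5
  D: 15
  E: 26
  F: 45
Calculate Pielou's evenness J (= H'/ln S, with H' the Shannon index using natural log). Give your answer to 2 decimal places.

Total N = 8+3+5+15+26+45 = 102, so the proportions are 0.0784, 0.0294, 0.049, 0.1471, 0.2549, 0.4412 (working shown to 4 dp, full precision carried).
H' = −Σ pᵢ ln pᵢ = −((-0.1996) + (-0.1037) + (-0.1478) + (-0.2819) + (-0.3484) + (-0.3610)) = 1.4425.
With S = 6 species, ln S = 1.7918, so J = 1.4425/1.7918 = 0.8051, i.e. 0.81 to 2 decimal places.

0.81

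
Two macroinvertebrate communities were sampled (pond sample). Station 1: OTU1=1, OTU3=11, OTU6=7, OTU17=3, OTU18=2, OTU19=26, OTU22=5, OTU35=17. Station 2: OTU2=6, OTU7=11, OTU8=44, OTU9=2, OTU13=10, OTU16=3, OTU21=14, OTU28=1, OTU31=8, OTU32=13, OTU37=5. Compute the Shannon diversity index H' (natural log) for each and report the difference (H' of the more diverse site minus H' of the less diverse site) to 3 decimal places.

Station 1: N=72, proportions 0.01389, 0.15278, 0.09722, 0.04167, 0.02778, 0.36111, 0.06944, 0.23611, giving H' = 1.69885 (working shown to 5 dp, full precision carried).
Station 2: N=117, proportions 0.05128, 0.09402, 0.37607, 0.01709, 0.08547, 0.02564, 0.11966, 0.00855, 0.06838, 0.11111, 0.04274, giving H' = 1.97317.
Difference = |1.69885 − 1.97317| = 0.27432, i.e. 0.274 to 3 decimal places.

0.274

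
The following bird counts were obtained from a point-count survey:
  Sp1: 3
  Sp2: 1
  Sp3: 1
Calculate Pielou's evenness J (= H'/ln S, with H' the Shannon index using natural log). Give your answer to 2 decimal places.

0.86

Total N = 3+1+1 = 5, so the proportions are 0.6, 0.2, 0.2 (working shown to 5 dp, full precision carried).
H' = −Σ pᵢ ln pᵢ = −((-0.30650) + (-0.32189) + (-0.32189)) = 0.95027.
With S = 3 species, ln S = 1.09861, so J = 0.95027/1.09861 = 0.86497, i.e. 0.86 to 2 decimal places.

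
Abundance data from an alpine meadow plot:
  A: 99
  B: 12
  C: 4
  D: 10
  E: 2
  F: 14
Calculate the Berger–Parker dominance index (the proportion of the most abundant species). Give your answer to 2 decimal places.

Total N = 99+12+4+10+2+14 = 141, so the proportions are 0.7021, 0.0851, 0.0284, 0.0709, 0.0142, 0.0993 (working shown to 4 dp, full precision carried).
The largest proportion is 0.7021, i.e. d = 0.70 to 2 decimal places.

0.70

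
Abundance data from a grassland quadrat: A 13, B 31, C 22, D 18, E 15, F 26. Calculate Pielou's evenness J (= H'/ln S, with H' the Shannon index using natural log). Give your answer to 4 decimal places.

0.9750

Total N = 13+31+22+18+15+26 = 125, so the proportions are 0.104, 0.248, 0.176, 0.144, 0.12, 0.208 (working shown to 6 dp, full precision carried).
H' = −Σ pᵢ ln pᵢ = −((-0.235390) + (-0.345793) + (-0.305760) + (-0.279064) + (-0.254432) + (-0.326605)) = 1.747043.
With S = 6 species, ln S = 1.791759, so J = 1.747043/1.791759 = 0.975043, i.e. 0.9750 to 4 decimal places.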